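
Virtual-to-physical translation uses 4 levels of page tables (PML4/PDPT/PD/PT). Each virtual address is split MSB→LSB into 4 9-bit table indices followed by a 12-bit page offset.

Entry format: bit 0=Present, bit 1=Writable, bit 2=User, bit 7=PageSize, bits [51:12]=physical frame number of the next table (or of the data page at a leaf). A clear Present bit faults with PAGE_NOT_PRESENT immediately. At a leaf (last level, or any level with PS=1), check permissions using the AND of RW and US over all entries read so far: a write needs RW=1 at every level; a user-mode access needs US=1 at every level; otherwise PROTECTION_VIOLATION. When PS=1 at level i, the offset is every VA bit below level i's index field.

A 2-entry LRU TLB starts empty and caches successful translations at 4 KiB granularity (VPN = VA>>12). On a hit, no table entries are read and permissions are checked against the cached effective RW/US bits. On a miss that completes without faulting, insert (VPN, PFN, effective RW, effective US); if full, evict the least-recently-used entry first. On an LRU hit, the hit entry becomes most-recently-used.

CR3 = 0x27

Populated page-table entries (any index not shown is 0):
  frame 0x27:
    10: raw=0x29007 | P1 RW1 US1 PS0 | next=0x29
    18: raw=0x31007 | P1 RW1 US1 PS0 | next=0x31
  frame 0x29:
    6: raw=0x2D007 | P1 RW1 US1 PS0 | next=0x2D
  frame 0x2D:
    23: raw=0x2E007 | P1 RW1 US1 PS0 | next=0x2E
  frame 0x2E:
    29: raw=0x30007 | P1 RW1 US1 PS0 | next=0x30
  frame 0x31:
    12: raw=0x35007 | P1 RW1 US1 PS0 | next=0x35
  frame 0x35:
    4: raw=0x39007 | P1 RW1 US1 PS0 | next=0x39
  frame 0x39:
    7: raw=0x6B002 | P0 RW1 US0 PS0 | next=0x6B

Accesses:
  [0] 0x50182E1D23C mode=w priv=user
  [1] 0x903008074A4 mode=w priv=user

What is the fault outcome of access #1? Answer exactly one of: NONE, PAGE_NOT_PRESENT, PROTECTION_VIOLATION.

Trace:
#0 VA=0x50182E1D23C (w,user):
  lvl0: tbl 0x27, slot 10 ⇒ 0x29007 (P1/RW1/US1/PS0)
  lvl1: tbl 0x29, slot 6 ⇒ 0x2D007 (P1/RW1/US1/PS0)
  lvl2: tbl 0x2D, slot 23 ⇒ 0x2E007 (P1/RW1/US1/PS0)
  lvl3: tbl 0x2E, slot 29 ⇒ 0x30007 (P1/RW1/US1/PS0)
  → PA=0x3023C  (4 entries read)
#1 VA=0x903008074A4 (w,user):
  lvl0: tbl 0x27, slot 18 ⇒ 0x31007 (P1/RW1/US1/PS0)
  lvl1: tbl 0x31, slot 12 ⇒ 0x35007 (P1/RW1/US1/PS0)
  lvl2: tbl 0x35, slot 4 ⇒ 0x39007 (P1/RW1/US1/PS0)
  lvl3: tbl 0x39, slot 7 ⇒ 0x6B002 (P0/RW1/US0/PS0)
  ✗ PAGE_NOT_PRESENT  [4 reads]

Access #1 fault: PAGE_NOT_PRESENT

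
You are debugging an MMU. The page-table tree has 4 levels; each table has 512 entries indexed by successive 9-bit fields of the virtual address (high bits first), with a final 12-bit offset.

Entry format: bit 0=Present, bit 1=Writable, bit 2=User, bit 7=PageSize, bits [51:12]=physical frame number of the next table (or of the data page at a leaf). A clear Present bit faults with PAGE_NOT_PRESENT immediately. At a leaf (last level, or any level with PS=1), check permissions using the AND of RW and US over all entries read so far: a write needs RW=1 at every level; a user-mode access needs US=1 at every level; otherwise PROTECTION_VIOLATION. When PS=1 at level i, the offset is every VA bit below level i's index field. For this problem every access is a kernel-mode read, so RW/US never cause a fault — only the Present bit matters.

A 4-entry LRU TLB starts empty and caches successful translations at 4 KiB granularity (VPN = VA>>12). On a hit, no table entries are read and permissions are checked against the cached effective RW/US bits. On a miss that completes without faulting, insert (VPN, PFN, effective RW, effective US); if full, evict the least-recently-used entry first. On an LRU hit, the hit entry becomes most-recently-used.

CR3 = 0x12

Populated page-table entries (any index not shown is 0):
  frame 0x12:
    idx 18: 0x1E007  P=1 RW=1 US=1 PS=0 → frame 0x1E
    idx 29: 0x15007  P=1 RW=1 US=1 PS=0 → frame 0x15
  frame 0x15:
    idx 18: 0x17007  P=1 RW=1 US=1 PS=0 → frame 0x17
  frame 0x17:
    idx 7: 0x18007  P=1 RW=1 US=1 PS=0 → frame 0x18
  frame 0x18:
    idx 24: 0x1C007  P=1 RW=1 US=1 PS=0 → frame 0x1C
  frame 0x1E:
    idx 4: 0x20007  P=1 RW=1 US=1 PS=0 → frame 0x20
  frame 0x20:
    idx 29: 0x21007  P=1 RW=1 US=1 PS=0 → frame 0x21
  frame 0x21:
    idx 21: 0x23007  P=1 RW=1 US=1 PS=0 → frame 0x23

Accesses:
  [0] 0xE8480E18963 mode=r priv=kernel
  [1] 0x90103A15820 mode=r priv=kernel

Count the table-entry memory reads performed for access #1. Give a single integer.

Walk each access:
#0 VA=0xE8480E18963 (r,kernel):
  lvl0: tbl 0x12, slot 29 ⇒ 0x15007 (P1/RW1/US1/PS0)
  lvl1: tbl 0x15, slot 18 ⇒ 0x17007 (P1/RW1/US1/PS0)
  lvl2: tbl 0x17, slot 7 ⇒ 0x18007 (P1/RW1/US1/PS0)
  lvl3: tbl 0x18, slot 24 ⇒ 0x1C007 (P1/RW1/US1/PS0)
  → PA=0x1C963  (4 entries read)
#1 VA=0x90103A15820 (r,kernel):
  lvl0: tbl 0x12, slot 18 ⇒ 0x1E007 (P1/RW1/US1/PS0)
  lvl1: tbl 0x1E, slot 4 ⇒ 0x20007 (P1/RW1/US1/PS0)
  lvl2: tbl 0x20, slot 29 ⇒ 0x21007 (P1/RW1/US1/PS0)
  lvl3: tbl 0x21, slot 21 ⇒ 0x23007 (P1/RW1/US1/PS0)
  → PA=0x23820  (4 entries read)

Entries read for #1: 4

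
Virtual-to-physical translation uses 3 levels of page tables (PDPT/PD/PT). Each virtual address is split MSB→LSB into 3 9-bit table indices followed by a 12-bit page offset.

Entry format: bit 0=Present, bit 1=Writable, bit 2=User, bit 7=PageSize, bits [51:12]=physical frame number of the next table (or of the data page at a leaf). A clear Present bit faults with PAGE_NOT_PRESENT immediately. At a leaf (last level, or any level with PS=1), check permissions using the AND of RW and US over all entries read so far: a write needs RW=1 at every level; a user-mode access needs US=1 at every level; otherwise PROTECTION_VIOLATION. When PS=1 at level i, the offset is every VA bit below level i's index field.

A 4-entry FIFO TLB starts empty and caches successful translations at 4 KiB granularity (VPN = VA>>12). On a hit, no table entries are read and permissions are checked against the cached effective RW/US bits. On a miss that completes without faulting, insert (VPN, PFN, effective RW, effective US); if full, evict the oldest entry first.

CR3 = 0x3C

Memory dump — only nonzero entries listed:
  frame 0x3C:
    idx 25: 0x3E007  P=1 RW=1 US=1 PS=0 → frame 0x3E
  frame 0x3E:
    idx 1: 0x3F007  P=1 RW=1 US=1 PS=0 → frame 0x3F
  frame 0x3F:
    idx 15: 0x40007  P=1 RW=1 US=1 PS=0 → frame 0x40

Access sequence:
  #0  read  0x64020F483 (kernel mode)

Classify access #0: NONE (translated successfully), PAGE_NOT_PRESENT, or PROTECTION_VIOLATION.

Trace:
#0 VA=0x64020F483 (r,kernel):
  [0] read 0x3C idx=25: raw=0x3E007 flags P=1 W=1 U=1 S=0
  [1] read 0x3E idx=1: raw=0x3F007 flags P=1 W=1 U=1 S=0
  [2] read 0x3F idx=15: raw=0x40007 flags P=1 W=1 U=1 S=0
  ✓ 0x40483  — 3 lookups

Access #0 fault: NONE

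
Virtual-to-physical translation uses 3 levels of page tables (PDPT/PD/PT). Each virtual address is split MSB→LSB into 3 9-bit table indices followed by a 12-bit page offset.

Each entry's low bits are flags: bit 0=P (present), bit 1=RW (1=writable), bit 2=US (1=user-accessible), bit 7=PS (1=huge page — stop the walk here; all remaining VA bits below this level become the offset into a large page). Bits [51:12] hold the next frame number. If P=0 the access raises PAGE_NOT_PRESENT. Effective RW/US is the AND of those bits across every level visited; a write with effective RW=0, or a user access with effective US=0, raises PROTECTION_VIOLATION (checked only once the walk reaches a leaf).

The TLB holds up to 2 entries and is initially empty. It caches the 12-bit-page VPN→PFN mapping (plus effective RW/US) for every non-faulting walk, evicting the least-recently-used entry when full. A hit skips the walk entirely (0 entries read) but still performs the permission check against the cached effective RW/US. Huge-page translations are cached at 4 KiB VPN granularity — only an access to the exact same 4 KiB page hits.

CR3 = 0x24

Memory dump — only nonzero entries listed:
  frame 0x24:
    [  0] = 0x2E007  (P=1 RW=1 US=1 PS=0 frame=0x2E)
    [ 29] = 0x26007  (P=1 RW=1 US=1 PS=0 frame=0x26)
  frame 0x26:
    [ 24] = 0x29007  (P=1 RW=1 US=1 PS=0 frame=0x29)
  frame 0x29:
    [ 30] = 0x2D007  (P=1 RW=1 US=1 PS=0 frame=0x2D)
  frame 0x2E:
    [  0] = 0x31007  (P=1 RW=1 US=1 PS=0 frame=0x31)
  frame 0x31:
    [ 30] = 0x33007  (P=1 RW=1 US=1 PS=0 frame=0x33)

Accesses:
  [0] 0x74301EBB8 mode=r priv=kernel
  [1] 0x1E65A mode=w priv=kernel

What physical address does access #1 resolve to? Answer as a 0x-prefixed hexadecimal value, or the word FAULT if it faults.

Walk each access:
#0 VA=0x74301EBB8 (r,kernel):
  L0: frame=0x24 idx=29 entry=0x26007 [P=1 RW=1 US=1 PS=0]
  L1: frame=0x26 idx=24 entry=0x29007 [P=1 RW=1 US=1 PS=0]
  L2: frame=0x29 idx=30 entry=0x2D007 [P=1 RW=1 US=1 PS=0]
  ⇒ phys 0x2DBB8  [3 reads]
#1 VA=0x1E65A (w,kernel):
  L0: frame=0x24 idx=0 entry=0x2E007 [P=1 RW=1 US=1 PS=0]
  L1: frame=0x2E idx=0 entry=0x31007 [P=1 RW=1 US=1 PS=0]
  L2: frame=0x31 idx=30 entry=0x33007 [P=1 RW=1 US=1 PS=0]
  ⇒ phys 0x3365A  [3 reads]

Access #1 PA: 0x3365A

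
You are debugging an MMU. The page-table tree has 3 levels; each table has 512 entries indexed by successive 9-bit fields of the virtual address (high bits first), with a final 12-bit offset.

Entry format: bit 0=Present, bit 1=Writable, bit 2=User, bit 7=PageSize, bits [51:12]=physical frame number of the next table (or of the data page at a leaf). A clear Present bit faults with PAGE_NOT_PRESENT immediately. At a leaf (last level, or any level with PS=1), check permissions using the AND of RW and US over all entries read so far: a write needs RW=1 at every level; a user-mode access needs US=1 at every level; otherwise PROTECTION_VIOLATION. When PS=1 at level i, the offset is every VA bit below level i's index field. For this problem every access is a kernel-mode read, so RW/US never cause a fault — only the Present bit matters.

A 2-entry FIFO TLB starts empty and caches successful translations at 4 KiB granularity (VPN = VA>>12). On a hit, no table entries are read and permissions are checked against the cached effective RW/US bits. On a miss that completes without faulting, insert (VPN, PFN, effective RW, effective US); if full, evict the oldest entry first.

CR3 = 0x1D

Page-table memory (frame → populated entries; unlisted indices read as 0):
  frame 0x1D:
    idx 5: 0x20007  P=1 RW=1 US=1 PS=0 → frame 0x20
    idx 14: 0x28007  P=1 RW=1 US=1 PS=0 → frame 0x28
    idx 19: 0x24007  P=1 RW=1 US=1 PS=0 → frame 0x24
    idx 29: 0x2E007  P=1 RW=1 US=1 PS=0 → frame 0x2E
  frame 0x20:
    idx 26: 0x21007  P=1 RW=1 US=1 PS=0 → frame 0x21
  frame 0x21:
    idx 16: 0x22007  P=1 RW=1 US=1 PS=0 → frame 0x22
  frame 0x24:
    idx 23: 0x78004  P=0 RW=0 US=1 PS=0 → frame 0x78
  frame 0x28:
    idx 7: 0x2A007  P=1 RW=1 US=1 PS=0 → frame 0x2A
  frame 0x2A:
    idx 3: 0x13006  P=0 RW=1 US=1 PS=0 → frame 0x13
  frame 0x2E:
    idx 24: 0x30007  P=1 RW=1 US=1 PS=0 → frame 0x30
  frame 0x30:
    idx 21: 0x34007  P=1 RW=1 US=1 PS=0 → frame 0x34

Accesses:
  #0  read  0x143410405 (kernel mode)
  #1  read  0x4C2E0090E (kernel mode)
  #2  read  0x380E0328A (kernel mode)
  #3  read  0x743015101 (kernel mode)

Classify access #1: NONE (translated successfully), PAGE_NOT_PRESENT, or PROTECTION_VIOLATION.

Per-access translation:
#0 VA=0x143410405 (r,kernel):
  lvl0: tbl 0x1D, slot 5 ⇒ 0x20007 (P1/RW1/US1/PS0)
  lvl1: tbl 0x20, slot 26 ⇒ 0x21007 (P1/RW1/US1/PS0)
  lvl2: tbl 0x21, slot 16 ⇒ 0x22007 (P1/RW1/US1/PS0)
  ⇒ phys 0x22405  [3 reads]
#1 VA=0x4C2E0090E (r,kernel):
  lvl0: tbl 0x1D, slot 19 ⇒ 0x24007 (P1/RW1/US1/PS0)
  lvl1: tbl 0x24, slot 23 ⇒ 0x78004 (P0/RW0/US1/PS0)
  ✗ PAGE_NOT_PRESENT  [2 reads]
#2 VA=0x380E0328A (r,kernel):
  lvl0: tbl 0x1D, slot 14 ⇒ 0x28007 (P1/RW1/US1/PS0)
  lvl1: tbl 0x28, slot 7 ⇒ 0x2A007 (P1/RW1/US1/PS0)
  lvl2: tbl 0x2A, slot 3 ⇒ 0x13006 (P0/RW1/US1/PS0)
  ✗ PAGE_NOT_PRESENT  [3 reads]
#3 VA=0x743015101 (r,kernel):
  lvl0: tbl 0x1D, slot 29 ⇒ 0x2E007 (P1/RW1/US1/PS0)
  lvl1: tbl 0x2E, slot 24 ⇒ 0x30007 (P1/RW1/US1/PS0)
  lvl2: tbl 0x30, slot 21 ⇒ 0x34007 (P1/RW1/US1/PS0)
  ⇒ phys 0x34101  [3 reads]

Access #1 fault: PAGE_NOT_PRESENT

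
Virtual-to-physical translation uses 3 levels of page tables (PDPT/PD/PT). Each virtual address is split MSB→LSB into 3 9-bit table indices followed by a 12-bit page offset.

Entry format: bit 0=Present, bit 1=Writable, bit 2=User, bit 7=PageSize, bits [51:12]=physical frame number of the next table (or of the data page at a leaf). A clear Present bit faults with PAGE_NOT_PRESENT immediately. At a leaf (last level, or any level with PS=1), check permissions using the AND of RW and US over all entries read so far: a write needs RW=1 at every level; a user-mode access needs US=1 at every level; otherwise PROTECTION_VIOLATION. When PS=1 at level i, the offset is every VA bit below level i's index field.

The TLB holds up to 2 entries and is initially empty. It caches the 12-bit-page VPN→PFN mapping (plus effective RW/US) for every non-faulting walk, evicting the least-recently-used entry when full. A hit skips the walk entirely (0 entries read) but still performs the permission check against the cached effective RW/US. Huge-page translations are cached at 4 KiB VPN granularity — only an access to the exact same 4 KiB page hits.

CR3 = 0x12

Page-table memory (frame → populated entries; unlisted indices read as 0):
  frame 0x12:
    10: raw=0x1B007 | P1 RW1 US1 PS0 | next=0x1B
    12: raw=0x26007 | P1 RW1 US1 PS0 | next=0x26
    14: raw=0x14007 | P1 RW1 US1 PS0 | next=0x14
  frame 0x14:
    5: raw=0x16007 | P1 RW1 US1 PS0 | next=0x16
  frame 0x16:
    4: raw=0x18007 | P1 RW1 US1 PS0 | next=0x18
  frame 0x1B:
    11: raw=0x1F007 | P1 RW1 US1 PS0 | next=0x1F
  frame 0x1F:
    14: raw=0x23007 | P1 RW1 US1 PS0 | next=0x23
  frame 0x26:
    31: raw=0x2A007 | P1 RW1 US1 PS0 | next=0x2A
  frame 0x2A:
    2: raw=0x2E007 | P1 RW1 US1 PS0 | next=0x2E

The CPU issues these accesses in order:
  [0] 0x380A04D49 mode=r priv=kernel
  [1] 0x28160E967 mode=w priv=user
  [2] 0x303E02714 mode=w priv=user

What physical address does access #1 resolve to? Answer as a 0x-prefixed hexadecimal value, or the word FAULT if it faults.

Per-access translation:
#0 VA=0x380A04D49 (r,kernel):
  [0] read 0x12 idx=14: raw=0x14007 flags P=1 W=1 U=1 S=0
  [1] read 0x14 idx=5: raw=0x16007 flags P=1 W=1 U=1 S=0
  [2] read 0x16 idx=4: raw=0x18007 flags P=1 W=1 U=1 S=0
  → PA=0x18D49  (3 entries read)
#1 VA=0x28160E967 (w,user):
  [0] read 0x12 idx=10: raw=0x1B007 flags P=1 W=1 U=1 S=0
  [1] read 0x1B idx=11: raw=0x1F007 flags P=1 W=1 U=1 S=0
  [2] read 0x1F idx=14: raw=0x23007 flags P=1 W=1 U=1 S=0
  → PA=0x23967  (3 entries read)
#2 VA=0x303E02714 (w,user):
  [0] read 0x12 idx=12: raw=0x26007 flags P=1 W=1 U=1 S=0
  [1] read 0x26 idx=31: raw=0x2A007 flags P=1 W=1 U=1 S=0
  [2] read 0x2A idx=2: raw=0x2E007 flags P=1 W=1 U=1 S=0
  → PA=0x2E714  (3 entries read)

Access #1 PA: 0x23967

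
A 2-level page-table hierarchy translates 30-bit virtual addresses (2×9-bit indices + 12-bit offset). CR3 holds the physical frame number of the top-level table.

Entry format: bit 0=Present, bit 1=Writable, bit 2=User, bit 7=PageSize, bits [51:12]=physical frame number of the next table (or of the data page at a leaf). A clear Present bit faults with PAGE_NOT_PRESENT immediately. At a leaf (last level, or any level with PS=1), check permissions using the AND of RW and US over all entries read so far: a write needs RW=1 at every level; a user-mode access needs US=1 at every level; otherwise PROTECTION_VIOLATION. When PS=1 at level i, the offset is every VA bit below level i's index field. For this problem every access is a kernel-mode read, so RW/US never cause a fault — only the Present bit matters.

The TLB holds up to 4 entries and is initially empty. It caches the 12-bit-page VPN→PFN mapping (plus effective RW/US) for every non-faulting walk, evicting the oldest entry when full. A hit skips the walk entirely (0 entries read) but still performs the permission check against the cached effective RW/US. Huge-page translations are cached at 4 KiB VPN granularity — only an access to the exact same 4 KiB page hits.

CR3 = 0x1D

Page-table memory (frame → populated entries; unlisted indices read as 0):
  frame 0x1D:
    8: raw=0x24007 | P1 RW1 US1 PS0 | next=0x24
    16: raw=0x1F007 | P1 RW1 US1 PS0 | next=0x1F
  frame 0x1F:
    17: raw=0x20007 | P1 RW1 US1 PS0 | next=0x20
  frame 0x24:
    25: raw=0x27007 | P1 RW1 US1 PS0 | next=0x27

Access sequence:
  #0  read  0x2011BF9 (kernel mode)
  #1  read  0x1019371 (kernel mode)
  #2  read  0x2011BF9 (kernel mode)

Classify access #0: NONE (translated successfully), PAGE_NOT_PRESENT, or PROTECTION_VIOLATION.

Trace:
#0 VA=0x2011BF9 (r,kernel):
  lvl0: tbl 0x1D, slot 16 ⇒ 0x1F007 (P1/RW1/US1/PS0)
  lvl1: tbl 0x1F, slot 17 ⇒ 0x20007 (P1/RW1/US1/PS0)
  ⇒ phys 0x20BF9  [2 reads]
#1 VA=0x1019371 (r,kernel):
  lvl0: tbl 0x1D, slot 8 ⇒ 0x24007 (P1/RW1/US1/PS0)
  lvl1: tbl 0x24, slot 25 ⇒ 0x27007 (P1/RW1/US1/PS0)
  ⇒ phys 0x27371  [2 reads]
#2 VA=0x2011BF9 (r,kernel):
  TLB hit vpn=0x2011 → PA=0x20BF9

Access #0 fault: NONE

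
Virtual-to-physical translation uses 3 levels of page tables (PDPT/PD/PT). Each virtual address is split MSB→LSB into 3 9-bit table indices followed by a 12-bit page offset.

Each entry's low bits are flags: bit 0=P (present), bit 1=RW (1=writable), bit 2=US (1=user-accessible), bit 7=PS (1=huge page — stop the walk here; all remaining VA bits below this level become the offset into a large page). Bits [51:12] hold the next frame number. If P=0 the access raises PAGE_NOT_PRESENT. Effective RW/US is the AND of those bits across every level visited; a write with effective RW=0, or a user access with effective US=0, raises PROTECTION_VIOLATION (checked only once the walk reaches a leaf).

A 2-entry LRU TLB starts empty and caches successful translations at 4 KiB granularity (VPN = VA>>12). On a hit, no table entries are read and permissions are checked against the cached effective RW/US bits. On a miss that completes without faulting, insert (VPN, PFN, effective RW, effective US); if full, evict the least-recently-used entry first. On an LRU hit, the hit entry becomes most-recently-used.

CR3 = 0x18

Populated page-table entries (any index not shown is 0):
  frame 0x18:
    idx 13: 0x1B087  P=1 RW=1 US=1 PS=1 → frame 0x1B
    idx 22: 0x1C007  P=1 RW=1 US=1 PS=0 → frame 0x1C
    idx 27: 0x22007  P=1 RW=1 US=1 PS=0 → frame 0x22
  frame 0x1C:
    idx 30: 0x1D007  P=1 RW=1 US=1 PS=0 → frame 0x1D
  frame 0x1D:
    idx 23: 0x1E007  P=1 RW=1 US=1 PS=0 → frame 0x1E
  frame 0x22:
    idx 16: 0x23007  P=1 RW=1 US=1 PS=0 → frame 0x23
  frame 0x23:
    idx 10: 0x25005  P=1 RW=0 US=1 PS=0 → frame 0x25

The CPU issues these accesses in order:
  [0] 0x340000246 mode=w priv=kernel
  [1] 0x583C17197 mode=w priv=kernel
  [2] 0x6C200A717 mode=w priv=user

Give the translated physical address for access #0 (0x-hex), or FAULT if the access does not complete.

Walk each access:
#0 VA=0x340000246 (w,kernel):
  L0: frame=0x18 idx=13 entry=0x1B087 [P=1 RW=1 US=1 PS=1]
  → PA=0x1B246 (huge @L0)  (1 entries read)
#1 VA=0x583C17197 (w,kernel):
  L0: frame=0x18 idx=22 entry=0x1C007 [P=1 RW=1 US=1 PS=0]
  L1: frame=0x1C idx=30 entry=0x1D007 [P=1 RW=1 US=1 PS=0]
  L2: frame=0x1D idx=23 entry=0x1E007 [P=1 RW=1 US=1 PS=0]
  → PA=0x1E197  (3 entries read)
#2 VA=0x6C200A717 (w,user):
  L0: frame=0x18 idx=27 entry=0x22007 [P=1 RW=1 US=1 PS=0]
  L1: frame=0x22 idx=16 entry=0x23007 [P=1 RW=1 US=1 PS=0]
  L2: frame=0x23 idx=10 entry=0x25005 [P=1 RW=0 US=1 PS=0]
  → PROTECTION_VIOLATION  (3 entries read)

Access #0 PA: 0x1B246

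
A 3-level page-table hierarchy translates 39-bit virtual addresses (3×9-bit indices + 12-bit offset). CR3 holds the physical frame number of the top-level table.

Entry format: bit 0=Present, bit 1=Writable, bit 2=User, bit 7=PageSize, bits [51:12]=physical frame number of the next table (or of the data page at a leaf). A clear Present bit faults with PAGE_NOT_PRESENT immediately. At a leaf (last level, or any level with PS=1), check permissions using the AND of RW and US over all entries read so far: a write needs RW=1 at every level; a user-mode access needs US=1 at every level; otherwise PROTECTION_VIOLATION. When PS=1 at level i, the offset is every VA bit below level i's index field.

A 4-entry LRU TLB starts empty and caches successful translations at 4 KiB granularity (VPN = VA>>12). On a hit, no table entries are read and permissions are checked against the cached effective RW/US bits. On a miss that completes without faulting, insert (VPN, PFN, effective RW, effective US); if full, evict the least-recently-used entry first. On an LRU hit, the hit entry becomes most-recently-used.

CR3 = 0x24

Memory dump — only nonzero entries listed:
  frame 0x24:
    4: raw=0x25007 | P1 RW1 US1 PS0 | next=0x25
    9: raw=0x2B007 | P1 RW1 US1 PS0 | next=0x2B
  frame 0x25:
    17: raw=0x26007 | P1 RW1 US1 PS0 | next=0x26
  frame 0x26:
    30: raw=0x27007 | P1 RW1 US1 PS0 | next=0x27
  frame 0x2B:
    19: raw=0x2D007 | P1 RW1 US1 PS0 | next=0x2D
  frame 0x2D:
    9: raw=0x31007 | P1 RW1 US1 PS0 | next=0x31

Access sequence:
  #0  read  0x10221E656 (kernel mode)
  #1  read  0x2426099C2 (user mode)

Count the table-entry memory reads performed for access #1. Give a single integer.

Trace:
#0 VA=0x10221E656 (r,kernel):
  L0: frame=0x24 idx=4 entry=0x25007 [P=1 RW=1 US=1 PS=0]
  L1: frame=0x25 idx=17 entry=0x26007 [P=1 RW=1 US=1 PS=0]
  L2: frame=0x26 idx=30 entry=0x27007 [P=1 RW=1 US=1 PS=0]
  ⇒ phys 0x27656  [3 reads]
#1 VA=0x2426099C2 (r,user):
  L0: frame=0x24 idx=9 entry=0x2B007 [P=1 RW=1 US=1 PS=0]
  L1: frame=0x2B idx=19 entry=0x2D007 [P=1 RW=1 US=1 PS=0]
  L2: frame=0x2D idx=9 entry=0x31007 [P=1 RW=1 US=1 PS=0]
  ⇒ phys 0x319C2  [3 reads]

Entries read for #1: 3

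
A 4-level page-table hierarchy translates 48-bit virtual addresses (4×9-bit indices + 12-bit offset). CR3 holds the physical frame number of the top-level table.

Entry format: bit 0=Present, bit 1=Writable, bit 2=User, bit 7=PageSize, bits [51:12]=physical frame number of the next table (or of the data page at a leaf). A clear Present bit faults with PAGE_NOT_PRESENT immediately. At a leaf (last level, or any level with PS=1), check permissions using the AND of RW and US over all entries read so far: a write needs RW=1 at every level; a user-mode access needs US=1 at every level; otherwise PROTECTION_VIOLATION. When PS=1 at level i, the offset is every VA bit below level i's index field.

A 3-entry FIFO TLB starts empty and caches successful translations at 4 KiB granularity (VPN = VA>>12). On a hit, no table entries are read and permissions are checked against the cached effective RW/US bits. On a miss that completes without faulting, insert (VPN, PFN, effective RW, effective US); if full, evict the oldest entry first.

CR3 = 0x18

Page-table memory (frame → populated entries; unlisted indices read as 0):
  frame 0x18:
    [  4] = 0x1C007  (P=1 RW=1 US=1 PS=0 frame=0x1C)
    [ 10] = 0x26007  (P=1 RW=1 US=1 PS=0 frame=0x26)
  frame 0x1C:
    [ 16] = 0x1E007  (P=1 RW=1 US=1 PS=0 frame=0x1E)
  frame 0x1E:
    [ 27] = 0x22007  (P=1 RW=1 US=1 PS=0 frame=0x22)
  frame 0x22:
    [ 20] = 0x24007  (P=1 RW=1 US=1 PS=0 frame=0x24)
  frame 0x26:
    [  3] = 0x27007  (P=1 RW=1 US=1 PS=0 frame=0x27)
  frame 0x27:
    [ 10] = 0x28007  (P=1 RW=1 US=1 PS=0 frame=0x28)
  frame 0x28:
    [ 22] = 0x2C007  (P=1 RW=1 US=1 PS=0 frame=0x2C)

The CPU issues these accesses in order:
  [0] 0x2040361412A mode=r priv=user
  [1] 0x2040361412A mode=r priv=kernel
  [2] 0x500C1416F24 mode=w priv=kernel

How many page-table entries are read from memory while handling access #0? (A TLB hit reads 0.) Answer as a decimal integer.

Walk each access:
#0 VA=0x2040361412A (r,user):
  lvl0: tbl 0x18, slot 4 ⇒ 0x1C007 (P1/RW1/US1/PS0)
  lvl1: tbl 0x1C, slot 16 ⇒ 0x1E007 (P1/RW1/US1/PS0)
  lvl2: tbl 0x1E, slot 27 ⇒ 0x22007 (P1/RW1/US1/PS0)
  lvl3: tbl 0x22, slot 20 ⇒ 0x24007 (P1/RW1/US1/PS0)
  → PA=0x2412A  (4 entries read)
#1 VA=0x2040361412A (r,kernel):
  TLB hit vpn=0x20403614 → PA=0x2412A
#2 VA=0x500C1416F24 (w,kernel):
  lvl0: tbl 0x18, slot 10 ⇒ 0x26007 (P1/RW1/US1/PS0)
  lvl1: tbl 0x26, slot 3 ⇒ 0x27007 (P1/RW1/US1/PS0)
  lvl2: tbl 0x27, slot 10 ⇒ 0x28007 (P1/RW1/US1/PS0)
  lvl3: tbl 0x28, slot 22 ⇒ 0x2C007 (P1/RW1/US1/PS0)
  → PA=0x2CF24  (4 entries read)

Entries read for #0: 4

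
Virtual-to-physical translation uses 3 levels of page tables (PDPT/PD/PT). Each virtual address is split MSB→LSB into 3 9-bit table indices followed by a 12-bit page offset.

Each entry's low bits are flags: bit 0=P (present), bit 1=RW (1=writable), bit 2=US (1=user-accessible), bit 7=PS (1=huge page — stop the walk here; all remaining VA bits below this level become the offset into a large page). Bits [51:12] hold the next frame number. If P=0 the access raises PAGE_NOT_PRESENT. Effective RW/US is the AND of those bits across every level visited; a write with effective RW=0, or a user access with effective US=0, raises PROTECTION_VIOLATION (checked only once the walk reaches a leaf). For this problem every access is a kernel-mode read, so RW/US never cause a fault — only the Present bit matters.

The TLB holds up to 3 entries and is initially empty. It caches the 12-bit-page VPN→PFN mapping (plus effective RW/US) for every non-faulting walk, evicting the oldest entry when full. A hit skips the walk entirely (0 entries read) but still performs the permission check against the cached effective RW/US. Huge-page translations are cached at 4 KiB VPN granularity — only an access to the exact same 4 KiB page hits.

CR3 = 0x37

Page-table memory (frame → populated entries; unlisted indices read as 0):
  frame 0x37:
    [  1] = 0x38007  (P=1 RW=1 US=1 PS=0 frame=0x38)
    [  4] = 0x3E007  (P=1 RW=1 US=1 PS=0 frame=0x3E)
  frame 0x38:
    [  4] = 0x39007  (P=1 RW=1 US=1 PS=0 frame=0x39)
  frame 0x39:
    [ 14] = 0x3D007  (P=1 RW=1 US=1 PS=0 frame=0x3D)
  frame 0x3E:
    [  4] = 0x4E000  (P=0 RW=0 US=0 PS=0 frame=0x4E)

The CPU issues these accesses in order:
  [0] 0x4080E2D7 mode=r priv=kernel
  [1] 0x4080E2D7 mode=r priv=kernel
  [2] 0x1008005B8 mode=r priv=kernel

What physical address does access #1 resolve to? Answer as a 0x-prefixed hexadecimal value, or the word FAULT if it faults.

Per-access translation:
#0 VA=0x4080E2D7 (r,kernel):
  lvl0: tbl 0x37, slot 1 ⇒ 0x38007 (P1/RW1/US1/PS0)
  lvl1: tbl 0x38, slot 4 ⇒ 0x39007 (P1/RW1/US1/PS0)
  lvl2: tbl 0x39, slot 14 ⇒ 0x3D007 (P1/RW1/US1/PS0)
  → PA=0x3D2D7  (3 entries read)
#1 VA=0x4080E2D7 (r,kernel):
  TLB hit vpn=0x4080E → PA=0x3D2D7
#2 VA=0x1008005B8 (r,kernel):
  lvl0: tbl 0x37, slot 4 ⇒ 0x3E007 (P1/RW1/US1/PS0)
  lvl1: tbl 0x3E, slot 4 ⇒ 0x4E000 (P0/RW0/US0/PS0)
  → PAGE_NOT_PRESENT  (2 entries read)

Access #1 PA: 0x3D2D7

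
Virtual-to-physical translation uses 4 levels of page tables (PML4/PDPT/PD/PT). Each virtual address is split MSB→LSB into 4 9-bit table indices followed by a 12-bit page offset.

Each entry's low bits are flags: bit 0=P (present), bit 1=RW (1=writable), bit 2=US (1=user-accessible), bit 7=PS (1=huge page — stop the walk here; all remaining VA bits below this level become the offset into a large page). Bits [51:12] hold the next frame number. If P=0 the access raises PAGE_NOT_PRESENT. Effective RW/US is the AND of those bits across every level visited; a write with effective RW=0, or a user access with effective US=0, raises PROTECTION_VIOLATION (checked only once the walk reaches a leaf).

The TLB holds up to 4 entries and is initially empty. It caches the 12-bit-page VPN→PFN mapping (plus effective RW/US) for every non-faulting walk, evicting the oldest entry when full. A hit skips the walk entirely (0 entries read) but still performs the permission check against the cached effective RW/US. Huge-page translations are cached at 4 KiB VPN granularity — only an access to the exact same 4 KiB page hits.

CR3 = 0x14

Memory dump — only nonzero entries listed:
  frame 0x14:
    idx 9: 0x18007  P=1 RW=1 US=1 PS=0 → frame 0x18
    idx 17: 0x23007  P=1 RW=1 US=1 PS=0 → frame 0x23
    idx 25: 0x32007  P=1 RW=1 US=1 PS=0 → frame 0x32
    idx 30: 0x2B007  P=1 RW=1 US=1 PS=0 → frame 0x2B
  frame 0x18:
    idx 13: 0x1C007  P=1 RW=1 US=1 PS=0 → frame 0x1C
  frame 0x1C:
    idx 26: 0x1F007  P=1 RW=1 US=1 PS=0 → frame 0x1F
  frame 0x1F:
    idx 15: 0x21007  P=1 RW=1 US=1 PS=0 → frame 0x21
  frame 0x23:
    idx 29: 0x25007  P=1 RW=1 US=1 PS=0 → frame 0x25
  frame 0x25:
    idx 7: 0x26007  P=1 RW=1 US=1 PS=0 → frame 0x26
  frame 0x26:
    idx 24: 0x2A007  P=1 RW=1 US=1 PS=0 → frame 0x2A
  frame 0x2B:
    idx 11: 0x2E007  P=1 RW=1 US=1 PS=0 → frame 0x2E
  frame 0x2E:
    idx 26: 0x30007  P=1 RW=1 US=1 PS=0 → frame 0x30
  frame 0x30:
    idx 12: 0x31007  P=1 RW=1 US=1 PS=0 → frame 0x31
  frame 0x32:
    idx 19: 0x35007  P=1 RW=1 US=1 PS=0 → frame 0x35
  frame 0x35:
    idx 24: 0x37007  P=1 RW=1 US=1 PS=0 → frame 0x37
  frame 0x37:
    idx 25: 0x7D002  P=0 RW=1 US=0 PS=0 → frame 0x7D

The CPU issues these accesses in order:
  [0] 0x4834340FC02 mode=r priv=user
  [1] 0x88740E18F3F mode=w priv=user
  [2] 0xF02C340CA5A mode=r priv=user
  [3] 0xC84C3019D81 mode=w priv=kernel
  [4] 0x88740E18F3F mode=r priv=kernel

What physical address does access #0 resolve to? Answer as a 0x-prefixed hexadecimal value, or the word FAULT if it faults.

Walk each access:
#0 VA=0x4834340FC02 (r,user):
  L0 @0x14[9] → 0x18007  P=1,RW=1,US=1,PS=0
  L1 @0x18[13] → 0x1C007  P=1,RW=1,US=1,PS=0
  L2 @0x1C[26] → 0x1F007  P=1,RW=1,US=1,PS=0
  L3 @0x1F[15] → 0x21007  P=1,RW=1,US=1,PS=0
  ⇒ phys 0x21C02  [4 reads]
#1 VA=0x88740E18F3F (w,user):
  L0 @0x14[17] → 0x23007  P=1,RW=1,US=1,PS=0
  L1 @0x23[29] → 0x25007  P=1,RW=1,US=1,PS=0
  L2 @0x25[7] → 0x26007  P=1,RW=1,US=1,PS=0
  L3 @0x26[24] → 0x2A007  P=1,RW=1,US=1,PS=0
  ⇒ phys 0x2AF3F  [4 reads]
#2 VA=0xF02C340CA5A (r,user):
  L0 @0x14[30] → 0x2B007  P=1,RW=1,US=1,PS=0
  L1 @0x2B[11] → 0x2E007  P=1,RW=1,US=1,PS=0
  L2 @0x2E[26] → 0x30007  P=1,RW=1,US=1,PS=0
  L3 @0x30[12] → 0x31007  P=1,RW=1,US=1,PS=0
  ⇒ phys 0x31A5A  [4 reads]
#3 VA=0xC84C3019D81 (w,kernel):
  L0 @0x14[25] → 0x32007  P=1,RW=1,US=1,PS=0
  L1 @0x32[19] → 0x35007  P=1,RW=1,US=1,PS=0
  L2 @0x35[24] → 0x37007  P=1,RW=1,US=1,PS=0
  L3 @0x37[25] → 0x7D002  P=0,RW=1,US=0,PS=0
  → PAGE_NOT_PRESENT  (4 entries read)
#4 VA=0x88740E18F3F (r,kernel):
  TLB hit vpn=0x88740E18 → PA=0x2AF3F

Access #0 PA: 0x21C02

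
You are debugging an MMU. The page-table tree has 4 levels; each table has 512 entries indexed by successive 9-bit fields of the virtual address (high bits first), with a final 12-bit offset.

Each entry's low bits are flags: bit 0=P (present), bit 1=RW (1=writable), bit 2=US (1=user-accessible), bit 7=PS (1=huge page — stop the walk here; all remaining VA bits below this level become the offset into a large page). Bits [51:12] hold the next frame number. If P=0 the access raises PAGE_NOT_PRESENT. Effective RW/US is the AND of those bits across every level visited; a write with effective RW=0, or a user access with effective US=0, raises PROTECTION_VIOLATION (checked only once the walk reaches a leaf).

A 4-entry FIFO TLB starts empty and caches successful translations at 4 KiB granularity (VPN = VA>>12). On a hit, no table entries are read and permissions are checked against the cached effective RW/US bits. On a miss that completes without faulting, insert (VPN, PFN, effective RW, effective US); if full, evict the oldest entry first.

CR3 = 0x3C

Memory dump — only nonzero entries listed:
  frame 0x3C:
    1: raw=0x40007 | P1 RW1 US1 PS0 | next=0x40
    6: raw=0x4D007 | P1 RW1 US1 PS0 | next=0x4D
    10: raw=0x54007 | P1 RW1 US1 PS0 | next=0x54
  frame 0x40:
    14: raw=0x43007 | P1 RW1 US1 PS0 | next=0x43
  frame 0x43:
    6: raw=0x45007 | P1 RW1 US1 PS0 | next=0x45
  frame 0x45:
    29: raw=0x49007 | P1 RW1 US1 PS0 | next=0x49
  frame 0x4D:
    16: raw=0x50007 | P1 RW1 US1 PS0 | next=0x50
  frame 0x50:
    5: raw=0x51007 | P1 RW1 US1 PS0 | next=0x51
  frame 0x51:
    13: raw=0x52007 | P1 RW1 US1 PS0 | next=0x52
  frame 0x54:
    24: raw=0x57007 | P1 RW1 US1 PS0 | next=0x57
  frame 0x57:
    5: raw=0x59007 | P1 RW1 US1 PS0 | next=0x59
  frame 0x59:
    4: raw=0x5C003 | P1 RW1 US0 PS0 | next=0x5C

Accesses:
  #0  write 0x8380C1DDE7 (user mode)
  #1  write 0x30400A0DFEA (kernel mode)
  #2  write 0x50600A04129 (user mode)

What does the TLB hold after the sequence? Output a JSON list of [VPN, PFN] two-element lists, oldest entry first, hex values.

Per-access translation:
#0 VA=0x8380C1DDE7 (w,user):
  L0: frame=0x3C idx=1 entry=0x40007 [P=1 RW=1 US=1 PS=0]
  L1: frame=0x40 idx=14 entry=0x43007 [P=1 RW=1 US=1 PS=0]
  L2: frame=0x43 idx=6 entry=0x45007 [P=1 RW=1 US=1 PS=0]
  L3: frame=0x45 idx=29 entry=0x49007 [P=1 RW=1 US=1 PS=0]
  ⇒ phys 0x49DE7  [4 reads]
#1 VA=0x30400A0DFEA (w,kernel):
  L0: frame=0x3C idx=6 entry=0x4D007 [P=1 RW=1 US=1 PS=0]
  L1: frame=0x4D idx=16 entry=0x50007 [P=1 RW=1 US=1 PS=0]
  L2: frame=0x50 idx=5 entry=0x51007 [P=1 RW=1 US=1 PS=0]
  L3: frame=0x51 idx=13 entry=0x52007 [P=1 RW=1 US=1 PS=0]
  ⇒ phys 0x52FEA  [4 reads]
#2 VA=0x50600A04129 (w,user):
  L0: frame=0x3C idx=10 entry=0x54007 [P=1 RW=1 US=1 PS=0]
  L1: frame=0x54 idx=24 entry=0x57007 [P=1 RW=1 US=1 PS=0]
  L2: frame=0x57 idx=5 entry=0x59007 [P=1 RW=1 US=1 PS=0]
  L3: frame=0x59 idx=4 entry=0x5C003 [P=1 RW=1 US=0 PS=0]
  → PROTECTION_VIOLATION  (4 entries read)

TLB: [["0x8380C1D", "0x49"], ["0x30400A0D", "0x52"]]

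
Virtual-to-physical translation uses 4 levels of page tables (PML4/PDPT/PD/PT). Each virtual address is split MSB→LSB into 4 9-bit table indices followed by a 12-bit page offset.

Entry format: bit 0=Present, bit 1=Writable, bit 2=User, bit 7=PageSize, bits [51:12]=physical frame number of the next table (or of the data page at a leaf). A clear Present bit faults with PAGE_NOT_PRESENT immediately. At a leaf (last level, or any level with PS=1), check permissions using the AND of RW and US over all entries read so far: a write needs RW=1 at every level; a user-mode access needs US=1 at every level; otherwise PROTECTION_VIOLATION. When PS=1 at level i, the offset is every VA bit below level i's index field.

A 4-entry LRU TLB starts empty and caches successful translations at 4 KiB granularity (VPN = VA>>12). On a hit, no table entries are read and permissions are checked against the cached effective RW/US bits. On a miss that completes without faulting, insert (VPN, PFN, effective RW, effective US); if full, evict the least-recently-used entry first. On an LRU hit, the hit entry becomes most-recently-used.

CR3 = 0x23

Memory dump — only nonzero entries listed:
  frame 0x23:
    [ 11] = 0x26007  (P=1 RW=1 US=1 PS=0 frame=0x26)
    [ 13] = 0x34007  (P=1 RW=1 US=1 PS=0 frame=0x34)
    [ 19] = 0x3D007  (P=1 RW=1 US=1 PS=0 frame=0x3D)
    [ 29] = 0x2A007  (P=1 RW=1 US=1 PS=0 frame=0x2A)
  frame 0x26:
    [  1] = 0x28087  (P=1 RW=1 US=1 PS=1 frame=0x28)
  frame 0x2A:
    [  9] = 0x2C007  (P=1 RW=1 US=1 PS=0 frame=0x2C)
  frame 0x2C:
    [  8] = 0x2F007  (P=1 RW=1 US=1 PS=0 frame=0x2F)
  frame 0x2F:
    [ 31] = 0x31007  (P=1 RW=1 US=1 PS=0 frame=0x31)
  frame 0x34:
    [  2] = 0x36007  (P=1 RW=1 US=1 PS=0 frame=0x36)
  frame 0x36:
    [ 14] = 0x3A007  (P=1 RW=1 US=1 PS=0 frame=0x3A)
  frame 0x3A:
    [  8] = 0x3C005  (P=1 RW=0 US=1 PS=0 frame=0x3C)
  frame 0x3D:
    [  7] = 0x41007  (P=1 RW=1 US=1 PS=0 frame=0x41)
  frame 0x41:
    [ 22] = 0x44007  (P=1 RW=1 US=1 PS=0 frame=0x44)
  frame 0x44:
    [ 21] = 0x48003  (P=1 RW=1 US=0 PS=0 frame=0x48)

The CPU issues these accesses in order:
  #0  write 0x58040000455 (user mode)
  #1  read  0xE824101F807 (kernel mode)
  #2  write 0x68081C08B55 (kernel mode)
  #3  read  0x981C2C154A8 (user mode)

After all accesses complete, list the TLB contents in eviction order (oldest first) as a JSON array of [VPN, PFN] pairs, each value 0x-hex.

Per-access translation:
#0 VA=0x58040000455 (w,user):
  L0 @0x23[11] → 0x26007  P=1,RW=1,US=1,PS=0
  L1 @0x26[1] → 0x28087  P=1,RW=1,US=1,PS=1
  ✓ 0x28455 (huge @L1)  — 2 lookups
#1 VA=0xE824101F807 (r,kernel):
  L0 @0x23[29] → 0x2A007  P=1,RW=1,US=1,PS=0
  L1 @0x2A[9] → 0x2C007  P=1,RW=1,US=1,PS=0
  L2 @0x2C[8] → 0x2F007  P=1,RW=1,US=1,PS=0
  L3 @0x2F[31] → 0x31007  P=1,RW=1,US=1,PS=0
  ✓ 0x31807  — 4 lookups
#2 VA=0x68081C08B55 (w,kernel):
  L0 @0x23[13] → 0x34007  P=1,RW=1,US=1,PS=0
  L1 @0x34[2] → 0x36007  P=1,RW=1,US=1,PS=0
  L2 @0x36[14] → 0x3A007  P=1,RW=1,US=1,PS=0
  L3 @0x3A[8] → 0x3C005  P=1,RW=0,US=1,PS=0
  → PROTECTION_VIOLATION  (4 entries read)
#3 VA=0x981C2C154A8 (r,user):
  L0 @0x23[19] → 0x3D007  P=1,RW=1,US=1,PS=0
  L1 @0x3D[7] → 0x41007  P=1,RW=1,US=1,PS=0
  L2 @0x41[22] → 0x44007  P=1,RW=1,US=1,PS=0
  L3 @0x44[21] → 0x48003  P=1,RW=1,US=0,PS=0
  → PROTECTION_VIOLATION  (4 entries read)

TLB: [["0x58040000", "0x28"], ["0xE824101F", "0x31"]]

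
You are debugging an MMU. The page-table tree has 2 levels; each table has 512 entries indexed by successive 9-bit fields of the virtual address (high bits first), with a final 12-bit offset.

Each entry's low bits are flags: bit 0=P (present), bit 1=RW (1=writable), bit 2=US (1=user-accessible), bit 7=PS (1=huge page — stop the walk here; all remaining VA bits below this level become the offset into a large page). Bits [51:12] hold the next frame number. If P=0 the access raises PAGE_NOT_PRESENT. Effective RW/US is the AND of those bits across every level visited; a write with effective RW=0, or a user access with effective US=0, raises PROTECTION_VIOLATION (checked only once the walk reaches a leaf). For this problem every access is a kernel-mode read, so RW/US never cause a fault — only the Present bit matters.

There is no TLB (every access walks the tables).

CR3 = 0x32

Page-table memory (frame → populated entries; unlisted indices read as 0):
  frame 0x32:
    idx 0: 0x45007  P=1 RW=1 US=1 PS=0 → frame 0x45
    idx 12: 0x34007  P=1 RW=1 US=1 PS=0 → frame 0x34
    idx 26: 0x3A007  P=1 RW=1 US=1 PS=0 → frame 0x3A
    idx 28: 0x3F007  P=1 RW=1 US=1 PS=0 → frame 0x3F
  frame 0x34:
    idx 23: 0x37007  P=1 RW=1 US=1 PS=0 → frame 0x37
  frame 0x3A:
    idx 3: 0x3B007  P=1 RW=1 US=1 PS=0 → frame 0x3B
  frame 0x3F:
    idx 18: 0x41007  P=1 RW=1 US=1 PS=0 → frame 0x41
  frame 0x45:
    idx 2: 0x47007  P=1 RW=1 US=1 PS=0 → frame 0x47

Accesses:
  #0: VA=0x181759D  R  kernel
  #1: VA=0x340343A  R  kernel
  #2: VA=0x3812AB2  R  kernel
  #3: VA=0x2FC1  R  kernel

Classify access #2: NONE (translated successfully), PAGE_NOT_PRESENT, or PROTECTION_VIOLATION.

Trace:
#0 VA=0x181759D (r,kernel):
  L0: frame=0x32 idx=12 entry=0x34007 [P=1 RW=1 US=1 PS=0]
  L1: frame=0x34 idx=23 entry=0x37007 [P=1 RW=1 US=1 PS=0]
  → PA=0x3759D  (2 entries read)
#1 VA=0x340343A (r,kernel):
  L0: frame=0x32 idx=26 entry=0x3A007 [P=1 RW=1 US=1 PS=0]
  L1: frame=0x3A idx=3 entry=0x3B007 [P=1 RW=1 US=1 PS=0]
  → PA=0x3B43A  (2 entries read)
#2 VA=0x3812AB2 (r,kernel):
  L0: frame=0x32 idx=28 entry=0x3F007 [P=1 RW=1 US=1 PS=0]
  L1: frame=0x3F idx=18 entry=0x41007 [P=1 RW=1 US=1 PS=0]
  → PA=0x41AB2  (2 entries read)
#3 VA=0x2FC1 (r,kernel):
  L0: frame=0x32 idx=0 entry=0x45007 [P=1 RW=1 US=1 PS=0]
  L1: frame=0x45 idx=2 entry=0x47007 [P=1 RW=1 US=1 PS=0]
  → PA=0x47FC1  (2 entries read)

Access #2 fault: NONE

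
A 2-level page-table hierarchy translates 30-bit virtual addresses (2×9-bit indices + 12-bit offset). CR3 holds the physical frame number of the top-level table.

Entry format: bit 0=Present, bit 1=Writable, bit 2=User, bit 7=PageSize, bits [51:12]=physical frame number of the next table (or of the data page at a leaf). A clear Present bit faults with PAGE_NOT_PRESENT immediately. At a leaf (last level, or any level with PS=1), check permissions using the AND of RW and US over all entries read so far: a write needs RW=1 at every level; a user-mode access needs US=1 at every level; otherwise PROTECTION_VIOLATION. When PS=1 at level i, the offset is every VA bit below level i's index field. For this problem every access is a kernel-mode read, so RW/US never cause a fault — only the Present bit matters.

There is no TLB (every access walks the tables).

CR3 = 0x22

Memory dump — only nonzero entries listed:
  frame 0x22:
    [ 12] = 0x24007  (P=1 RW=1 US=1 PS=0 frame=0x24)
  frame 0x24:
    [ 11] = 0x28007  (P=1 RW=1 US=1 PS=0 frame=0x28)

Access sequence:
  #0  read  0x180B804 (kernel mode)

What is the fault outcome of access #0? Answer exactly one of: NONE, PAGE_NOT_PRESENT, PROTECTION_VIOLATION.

Per-access translation:
#0 VA=0x180B804 (r,kernel):
  L0: frame=0x22 idx=12 entry=0x24007 [P=1 RW=1 US=1 PS=0]
  L1: frame=0x24 idx=11 entry=0x28007 [P=1 RW=1 US=1 PS=0]
  → PA=0x28804  (2 entries read)

Access #0 fault: NONE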